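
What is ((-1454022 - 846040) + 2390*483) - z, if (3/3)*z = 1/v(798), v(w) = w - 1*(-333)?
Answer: -1295777653/1131 ≈ -1.1457e+6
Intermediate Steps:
v(w) = 333 + w (v(w) = w + 333 = 333 + w)
z = 1/1131 (z = 1/(333 + 798) = 1/1131 ≈ 0.00088417)
((-1454022 - 846040) + 2390*483) - z = ((-1454022 - 846040) + 2390*483) - 1*1/1131 = (-2300062 + 1154370) - 1/1131 = -1145692 - 1/1131 = -1295777653/1131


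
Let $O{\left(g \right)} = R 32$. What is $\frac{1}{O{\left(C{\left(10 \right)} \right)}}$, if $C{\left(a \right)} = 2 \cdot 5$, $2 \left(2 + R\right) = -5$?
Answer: $- \frac{1}{144} \approx -0.0069444$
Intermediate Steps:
$R = - \frac{9}{2}$ ($R = -2 + \frac{1}{2} \left(-5\right) = -2 - \frac{5}{2} = - \frac{9}{2} \approx -4.5$)
$C{\left(a \right)} = 10$
$O{\left(g \right)} = -144$ ($O{\left(g \right)} = \left(- \frac{9}{2}\right) 32 = -144$)
$\frac{1}{O{\left(C{\left(10 \right)} \right)}} = \frac{1}{-144} = - \frac{1}{144}$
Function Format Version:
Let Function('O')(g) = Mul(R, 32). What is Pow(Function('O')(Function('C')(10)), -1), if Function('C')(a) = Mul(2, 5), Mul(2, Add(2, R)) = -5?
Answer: Rational(-1, 144) ≈ -0.0069444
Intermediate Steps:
R = Rational(-9, 2) (R = Add(-2, Mul(Rational(1, 2), -5)) = Add(-2, Rational(-5, 2)) = Rational(-9, 2) ≈ -4.5000)
Function('C')(a) = 10
Function('O')(g) = -144 (Function('O')(g) = Mul(Rational(-9, 2), 32) = -144)
Pow(Function('O')(Function('C')(10)), -1) = Pow(-144, -1) = Rational(-1, 144)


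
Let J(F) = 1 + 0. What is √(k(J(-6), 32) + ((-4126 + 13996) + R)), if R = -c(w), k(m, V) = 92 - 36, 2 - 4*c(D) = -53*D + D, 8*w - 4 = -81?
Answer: √160810/4 ≈ 100.25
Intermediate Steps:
w = -77/8 (w = ½ + (⅛)*(-81) = ½ - 81/8 = -77/8 ≈ -9.6250)
J(F) = 1
c(D) = ½ + 13*D (c(D) = ½ - (-53*D + D)/4 = ½ - (-13)*D = ½ + 13*D)
k(m, V) = 56
R = 997/8 (R = -(½ + 13*(-77/8)) = -(½ - 1001/8) = -1*(-997/8) = 997/8 ≈ 124.63)
√(k(J(-6), 32) + ((-4126 + 13996) + R)) = √(56 + ((-4126 + 13996) + 997/8)) = √(56 + (9870 + 997/8)) = √(56 + 79957/8) = √(80405/8) = √160810/4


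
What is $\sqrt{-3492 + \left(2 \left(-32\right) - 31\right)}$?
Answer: $i \sqrt{3587} \approx 59.892 i$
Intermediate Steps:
$\sqrt{-3492 + \left(2 \left(-32\right) - 31\right)} = \sqrt{-3492 - 95} = \sqrt{-3587} = i \sqrt{3587}$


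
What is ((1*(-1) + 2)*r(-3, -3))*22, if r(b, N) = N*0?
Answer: 0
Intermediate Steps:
r(b, N) = 0
((1*(-1) + 2)*r(-3, -3))*22 = ((1*(-1) + 2)*0)*22 = ((-1 + 2)*0)*22 = (1*0)*22 = 0*22 = 0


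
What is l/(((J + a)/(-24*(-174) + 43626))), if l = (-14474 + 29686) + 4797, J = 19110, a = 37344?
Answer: 159411703/9409 ≈ 16942.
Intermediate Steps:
l = 20009 (l = 15212 + 4797 = 20009)
l/(((J + a)/(-24*(-174) + 43626))) = 20009/(((19110 + 37344)/(-24*(-174) + 43626))) = 20009/((56454/(4176 + 43626))) = 20009/((56454/47802)) = 20009/((56454*(1/47802))) = 20009/(9409/7967) = 20009*(7967/9409) = 159411703/9409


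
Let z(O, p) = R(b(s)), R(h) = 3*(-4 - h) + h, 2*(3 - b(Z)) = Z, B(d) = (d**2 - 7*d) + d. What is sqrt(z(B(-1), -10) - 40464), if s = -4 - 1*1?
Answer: I*sqrt(40487) ≈ 201.21*I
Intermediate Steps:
s = -5 (s = -4 - 1 = -5)
B(d) = d**2 - 6*d
b(Z) = 3 - Z/2
R(h) = -12 - 2*h (R(h) = (-12 - 3*h) + h = -12 - 2*h)
z(O, p) = -23 (z(O, p) = -12 - 2*(3 - 1/2*(-5)) = -12 - 2*(3 + 5/2) = -12 - 2*11/2 = -12 - 11 = -23)
sqrt(z(B(-1), -10) - 40464) = sqrt(-23 - 40464) = sqrt(-40487) = I*sqrt(40487)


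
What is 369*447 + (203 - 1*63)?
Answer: 165083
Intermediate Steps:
369*447 + (203 - 1*63) = 164943 + (203 - 63) = 164943 + 140 = 165083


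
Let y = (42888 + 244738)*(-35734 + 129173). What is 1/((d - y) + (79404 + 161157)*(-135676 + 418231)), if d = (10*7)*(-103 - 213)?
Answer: 1/41096205421 ≈ 2.4333e-11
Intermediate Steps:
y = 26875485814 (y = 287626*93439 = 26875485814)
d = -22120 (d = 70*(-316) = -22120)
1/((d - y) + (79404 + 161157)*(-135676 + 418231)) = 1/((-22120 - 1*26875485814) + (79404 + 161157)*(-135676 + 418231)) = 1/((-22120 - 26875485814) + 240561*282555) = 1/(-26875507934 + 67971713355) = 1/41096205421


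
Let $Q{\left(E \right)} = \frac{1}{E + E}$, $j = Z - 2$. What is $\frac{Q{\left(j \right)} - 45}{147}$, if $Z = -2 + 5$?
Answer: $- \frac{89}{294} \approx -0.30272$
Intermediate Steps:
$Z = 3$
$j = 1$ ($j = 3 - 2 = 1$)
$Q{\left(E \right)} = \frac{1}{2 E}$
$\frac{Q{\left(j \right)} - 45}{147} = \frac{\frac{1}{2 \cdot 1} - 45}{147} = \frac{\frac{1}{2} \cdot 1 - 45}{147} = \frac{\frac{1}{2} - 45}{147} = \frac{1}{147} \left(- \frac{89}{2}\right) = - \frac{89}{294}$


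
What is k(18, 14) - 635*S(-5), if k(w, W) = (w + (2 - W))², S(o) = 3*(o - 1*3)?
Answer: 15276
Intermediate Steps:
S(o) = -9 + 3*o (S(o) = 3*(o - 3) = 3*(-3 + o) = -9 + 3*o)
k(w, W) = (2 + w - W)²
k(18, 14) - 635*S(-5) = (2 + 18 - 1*14)² - 635*(-9 + 3*(-5)) = (2 + 18 - 14)² - 635*(-9 - 15) = 6² - 635*(-24) = 36 + 15240 = 15276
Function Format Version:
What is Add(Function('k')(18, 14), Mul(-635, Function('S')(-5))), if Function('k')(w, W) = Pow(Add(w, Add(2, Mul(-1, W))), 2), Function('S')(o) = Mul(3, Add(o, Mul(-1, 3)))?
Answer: 15276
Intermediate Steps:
Function('S')(o) = Add(-9, Mul(3, o)) (Function('S')(o) = Mul(3, Add(o, -3)) = Mul(3, Add(-3, o)) = Add(-9, Mul(3, o)))
Function('k')(w, W) = Pow(Add(2, w, Mul(-1, W)), 2)
Add(Function('k')(18, 14), Mul(-635, Function('S')(-5))) = Add(Pow(Add(2, 18, Mul(-1, 14)), 2), Mul(-635, Add(-9, Mul(3, -5)))) = Add(Pow(Add(2, 18, -14), 2), Mul(-635, Add(-9, -15))) = Add(Pow(6, 2), Mul(-635, -24)) = Add(36, 15240) = 15276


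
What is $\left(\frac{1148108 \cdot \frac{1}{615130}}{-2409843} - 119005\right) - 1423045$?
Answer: $- \frac{1142941803827578804}{741183362295} \approx -1.5421 \cdot 10^{6}$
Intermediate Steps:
$\left(\frac{1148108 \cdot \frac{1}{615130}}{-2409843} - 119005\right) - 1423045 = \left(1148108 \cdot \frac{1}{615130} \left(- \frac{1}{2409843}\right) - 119005\right) - 1423045 = \left(\frac{574054}{307565} \left(- \frac{1}{2409843}\right) - 119005\right) - 1423045 = \left(- \frac{574054}{741183362295} - 119005\right) - 1423045 = - \frac{88204526030490529}{741183362295} - 1423045 = - \frac{1142941803827578804}{741183362295}$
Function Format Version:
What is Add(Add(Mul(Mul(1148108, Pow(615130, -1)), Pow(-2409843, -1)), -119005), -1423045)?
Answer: Rational(-1142941803827578804, 741183362295) ≈ -1.5421e+6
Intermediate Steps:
Add(Add(Mul(Mul(1148108, Pow(615130, -1)), Pow(-2409843, -1)), -119005), -1423045) = Add(Add(Mul(Mul(1148108, Rational(1, 615130)), Rational(-1, 2409843)), -119005), -1423045) = Add(Add(Mul(Rational(574054, 307565), Rational(-1, 2409843)), -119005), -1423045) = Add(Add(Rational(-574054, 741183362295), -119005), -1423045) = Add(Rational(-88204526030490529, 741183362295), -1423045) = Rational(-1142941803827578804, 741183362295)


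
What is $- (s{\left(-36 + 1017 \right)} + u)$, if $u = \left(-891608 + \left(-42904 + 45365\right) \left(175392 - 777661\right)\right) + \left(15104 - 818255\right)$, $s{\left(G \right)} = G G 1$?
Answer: $1482916407$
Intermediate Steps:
$s{\left(G \right)} = G^{2}$ ($s{\left(G \right)} = G^{2} \cdot 1 = G^{2}$)
$u = -1483878768$ ($u = \left(-891608 + 2461 \left(-602269\right)\right) + \left(15104 - 818255\right) = \left(-891608 - 1482184009\right) - 803151 = -1483075617 - 803151 = -1483878768$)
$- (s{\left(-36 + 1017 \right)} + u) = - (\left(-36 + 1017\right)^{2} - 1483878768) = - (981^{2} - 1483878768) = - (962361 - 1483878768) = \left(-1\right) \left(-1482916407\right) = 1482916407$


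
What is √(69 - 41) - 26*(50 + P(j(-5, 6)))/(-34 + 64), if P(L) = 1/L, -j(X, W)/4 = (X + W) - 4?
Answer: -7813/180 + 2*√7 ≈ -38.114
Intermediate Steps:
j(X, W) = 16 - 4*W - 4*X (j(X, W) = -4*((X + W) - 4) = -4*((W + X) - 4) = -4*(-4 + W + X) = 16 - 4*W - 4*X)
√(69 - 41) - 26*(50 + P(j(-5, 6)))/(-34 + 64) = √(69 - 41) - 26*(50 + 1/(16 - 4*6 - 4*(-5)))/(-34 + 64) = √28 - 26*(50 + 1/(16 - 24 + 20))/30 = 2*√7 - 26*(50 + 1/12)/30 = 2*√7 - 7813/(6*30) = 2*√7 - 26*601/360 = 2*√7 - 7813/180 = -7813/180 + 2*√7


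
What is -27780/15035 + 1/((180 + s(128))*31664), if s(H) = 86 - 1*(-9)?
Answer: -48379422593/26183753200 ≈ -1.8477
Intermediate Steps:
s(H) = 95 (s(H) = 86 + 9 = 95)
-27780/15035 + 1/((180 + s(128))*31664) = -27780/15035 + 1/((180 + 95)*31664) = -27780*1/15035 + (1/31664)/275 = -5556/3007 + (1/275)*(1/31664) = -5556/3007 + 1/8707600 = -48379422593/26183753200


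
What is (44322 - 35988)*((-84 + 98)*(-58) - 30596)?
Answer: -261754272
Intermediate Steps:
(44322 - 35988)*((-84 + 98)*(-58) - 30596) = 8334*(14*(-58) - 30596) = 8334*(-812 - 30596) = 8334*(-31408) = -261754272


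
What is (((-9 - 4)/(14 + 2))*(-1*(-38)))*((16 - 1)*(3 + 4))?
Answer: -25935/8 ≈ -3241.9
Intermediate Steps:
(((-9 - 4)/(14 + 2))*(-1*(-38)))*((16 - 1)*(3 + 4)) = (-13/16*38)*(15*7) = (-13*1/16*38)*105 = -13/16*38*105 = -247/8*105 = -25935/8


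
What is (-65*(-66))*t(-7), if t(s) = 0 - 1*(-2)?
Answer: 8580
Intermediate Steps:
t(s) = 2 (t(s) = 0 + 2 = 2)
(-65*(-66))*t(-7) = -65*(-66)*2 = 4290*2 = 8580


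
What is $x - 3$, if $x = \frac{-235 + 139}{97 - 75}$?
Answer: $- \frac{81}{11} \approx -7.3636$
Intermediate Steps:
$x = - \frac{48}{11}$ ($x = - \frac{96}{22} = \left(-96\right) \frac{1}{22} = - \frac{48}{11} \approx -4.3636$)
$x - 3 = - \frac{48}{11} - 3 = - \frac{81}{11}$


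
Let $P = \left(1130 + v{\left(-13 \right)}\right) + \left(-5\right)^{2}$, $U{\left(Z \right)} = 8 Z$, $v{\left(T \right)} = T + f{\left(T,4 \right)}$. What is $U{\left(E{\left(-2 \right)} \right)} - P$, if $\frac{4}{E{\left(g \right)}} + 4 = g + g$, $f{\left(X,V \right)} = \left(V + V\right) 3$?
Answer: $-1170$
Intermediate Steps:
$f{\left(X,V \right)} = 6 V$ ($f{\left(X,V \right)} = 2 V 3 = 6 V$)
$E{\left(g \right)} = \frac{4}{-4 + 2 g}$ ($E{\left(g \right)} = \frac{4}{-4 + \left(g + g\right)} = \frac{4}{-4 + 2 g}$)
$v{\left(T \right)} = 24 + T$ ($v{\left(T \right)} = T + 6 \cdot 4 = T + 24 = 24 + T$)
$P = 1166$ ($P = \left(1130 + \left(24 - 13\right)\right) + \left(-5\right)^{2} = \left(1130 + 11\right) + 25 = 1141 + 25 = 1166$)
$U{\left(E{\left(-2 \right)} \right)} - P = 8 \frac{2}{-2 - 2} - 1166 = 8 \frac{2}{-4} - 1166 = 8 \cdot 2 \left(- \frac{1}{4}\right) - 1166 = 8 \left(- \frac{1}{2}\right) - 1166 = -4 - 1166 = -1170$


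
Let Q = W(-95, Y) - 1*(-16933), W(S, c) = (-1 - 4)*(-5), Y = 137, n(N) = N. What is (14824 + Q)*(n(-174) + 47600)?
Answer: 1507293132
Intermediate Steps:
W(S, c) = 25 (W(S, c) = -5*(-5) = 25)
Q = 16958 (Q = 25 - 1*(-16933) = 25 + 16933 = 16958)
(14824 + Q)*(n(-174) + 47600) = (14824 + 16958)*(-174 + 47600) = 31782*47426 = 1507293132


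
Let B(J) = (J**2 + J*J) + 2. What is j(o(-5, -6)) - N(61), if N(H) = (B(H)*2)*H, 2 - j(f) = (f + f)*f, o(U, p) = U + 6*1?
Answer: -908168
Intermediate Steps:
B(J) = 2 + 2*J**2 (B(J) = (J**2 + J**2) + 2 = 2*J**2 + 2 = 2 + 2*J**2)
o(U, p) = 6 + U (o(U, p) = U + 6 = 6 + U)
j(f) = 2 - 2*f**2 (j(f) = 2 - (f + f)*f = 2 - 2*f*f = 2 - 2*f**2)
N(H) = H*(4 + 4*H**2) (N(H) = ((2 + 2*H**2)*2)*H = (4 + 4*H**2)*H = H*(4 + 4*H**2))
j(o(-5, -6)) - N(61) = (2 - 2*(6 - 5)**2) - 4*61*(1 + 61**2) = (2 - 2*1**2) - 4*61*(1 + 3721) = (2 - 2*1) - 4*61*3722 = (2 - 2) - 1*908168 = 0 - 908168 = -908168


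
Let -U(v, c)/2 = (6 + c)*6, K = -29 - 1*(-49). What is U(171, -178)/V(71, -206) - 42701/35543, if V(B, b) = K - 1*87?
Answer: -76221719/2381381 ≈ -32.007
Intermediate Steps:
K = 20 (K = -29 + 49 = 20)
U(v, c) = -72 - 12*c (U(v, c) = -2*(6 + c)*6 = -2*(36 + 6*c) = -72 - 12*c)
V(B, b) = -67 (V(B, b) = 20 - 1*87 = 20 - 87 = -67)
U(171, -178)/V(71, -206) - 42701/35543 = (-72 - 12*(-178))/(-67) - 42701/35543 = (-72 + 2136)*(-1/67) - 42701*1/35543 = 2064*(-1/67) - 42701/35543 = -2064/67 - 42701/35543 = -76221719/2381381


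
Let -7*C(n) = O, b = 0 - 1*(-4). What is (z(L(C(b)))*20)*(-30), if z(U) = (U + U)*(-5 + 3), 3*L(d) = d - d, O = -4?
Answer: 0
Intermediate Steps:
b = 4 (b = 0 + 4 = 4)
C(n) = 4/7 (C(n) = -⅐*(-4) = 4/7)
L(d) = 0 (L(d) = (d - d)/3 = (⅓)*0 = 0)
z(U) = -4*U (z(U) = (2*U)*(-2) = -4*U)
(z(L(C(b)))*20)*(-30) = (-4*0*20)*(-30) = (0*20)*(-30) = 0*(-30) = 0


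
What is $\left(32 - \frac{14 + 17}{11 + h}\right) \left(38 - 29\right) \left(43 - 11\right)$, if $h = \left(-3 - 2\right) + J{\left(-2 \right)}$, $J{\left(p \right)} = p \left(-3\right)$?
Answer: $8472$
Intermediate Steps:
$J{\left(p \right)} = - 3 p$
$h = 1$ ($h = \left(-3 - 2\right) - -6 = -5 + 6 = 1$)
$\left(32 - \frac{14 + 17}{11 + h}\right) \left(38 - 29\right) \left(43 - 11\right) = \left(32 - \frac{14 + 17}{11 + 1}\right) \left(38 - 29\right) \left(43 - 11\right) = \left(32 - \frac{31}{12}\right) 9 \cdot 32 = \left(32 - 31 \cdot \frac{1}{12}\right) 288 = \left(32 - \frac{31}{12}\right) 288 = \frac{353}{12} \cdot 288 = 8472$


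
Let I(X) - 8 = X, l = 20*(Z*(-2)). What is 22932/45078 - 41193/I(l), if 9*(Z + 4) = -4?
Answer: -252632427/1141976 ≈ -221.22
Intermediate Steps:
Z = -40/9 (Z = -4 + (1/9)*(-4) = -4 - 4/9 = -40/9 ≈ -4.4444)
l = 1600/9 (l = 20*(-40/9*(-2)) = 20*(80/9) = 1600/9 ≈ 177.78)
I(X) = 8 + X
22932/45078 - 41193/I(l) = 22932/45078 - 41193/(8 + 1600/9) = 22932*(1/45078) - 41193/1672/9 = 3822/7513 - 41193*9/1672 = 3822/7513 - 370737/1672 = -252632427/1141976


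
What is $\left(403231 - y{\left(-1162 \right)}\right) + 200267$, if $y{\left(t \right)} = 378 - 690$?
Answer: $603810$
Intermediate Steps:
$y{\left(t \right)} = -312$ ($y{\left(t \right)} = 378 - 690 = -312$)
$\left(403231 - y{\left(-1162 \right)}\right) + 200267 = \left(403231 - -312\right) + 200267 = \left(403231 + 312\right) + 200267 = 403543 + 200267 = 603810$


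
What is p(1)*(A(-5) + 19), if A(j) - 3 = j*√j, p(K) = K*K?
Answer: 22 - 5*I*√5 ≈ 22.0 - 11.18*I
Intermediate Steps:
p(K) = K²
A(j) = 3 + j^(3/2) (A(j) = 3 + j*√j = 3 + j^(3/2))
p(1)*(A(-5) + 19) = 1²*((3 + (-5)^(3/2)) + 19) = 1*((3 - 5*I*√5) + 19) = 1*(22 - 5*I*√5) = 22 - 5*I*√5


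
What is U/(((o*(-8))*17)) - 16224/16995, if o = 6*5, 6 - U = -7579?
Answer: -13006733/4622640 ≈ -2.8137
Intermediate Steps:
U = 7585 (U = 6 - 1*(-7579) = 6 + 7579 = 7585)
o = 30
U/(((o*(-8))*17)) - 16224/16995 = 7585/(((30*(-8))*17)) - 16224/16995 = 7585/((-240*17)) - 16224*1/16995 = 7585/(-4080) - 5408/5665 = 7585*(-1/4080) - 5408/5665 = -1517/816 - 5408/5665 = -13006733/4622640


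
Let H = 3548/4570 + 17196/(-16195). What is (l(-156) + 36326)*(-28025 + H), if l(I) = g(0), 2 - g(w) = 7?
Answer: -7533642270303981/7401115 ≈ -1.0179e+9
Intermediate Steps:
g(w) = -5 (g(w) = 2 - 1*7 = 2 - 7 = -5)
l(I) = -5
H = -2112586/7401115 (H = 3548*(1/4570) + 17196*(-1/16195) = 1774/2285 - 17196/16195 = -2112586/7401115 ≈ -0.28544)
(l(-156) + 36326)*(-28025 + H) = (-5 + 36326)*(-28025 - 2112586/7401115) = 36321*(-207418360461/7401115) = -7533642270303981/7401115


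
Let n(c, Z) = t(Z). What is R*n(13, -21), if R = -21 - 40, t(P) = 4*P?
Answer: 5124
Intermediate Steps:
n(c, Z) = 4*Z
R = -61
R*n(13, -21) = -244*(-21) = -61*(-84) = 5124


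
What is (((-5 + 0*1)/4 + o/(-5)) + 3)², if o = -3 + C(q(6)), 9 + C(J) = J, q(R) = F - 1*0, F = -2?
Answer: 8281/400 ≈ 20.703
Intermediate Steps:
q(R) = -2 (q(R) = -2 - 1*0 = -2 + 0 = -2)
C(J) = -9 + J
o = -14 (o = -3 + (-9 - 2) = -3 - 11 = -14)
(((-5 + 0*1)/4 + o/(-5)) + 3)² = (((-5 + 0*1)/4 - 14/(-5)) + 3)² = (((-5 + 0)*(¼) - 14*(-⅕)) + 3)² = ((-5*¼ + 14/5) + 3)² = ((-5/4 + 14/5) + 3)² = (31/20 + 3)² = (91/20)² = 8281/400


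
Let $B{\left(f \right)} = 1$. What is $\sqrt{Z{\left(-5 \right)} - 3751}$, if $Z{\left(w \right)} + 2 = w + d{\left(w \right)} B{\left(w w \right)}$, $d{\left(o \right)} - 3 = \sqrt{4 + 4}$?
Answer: $\sqrt{-3755 + 2 \sqrt{2}} \approx 61.255 i$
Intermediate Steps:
$d{\left(o \right)} = 3 + 2 \sqrt{2}$ ($d{\left(o \right)} = 3 + \sqrt{4 + 4} = 3 + \sqrt{8} = 3 + 2 \sqrt{2}$)
$Z{\left(w \right)} = 1 + w + 2 \sqrt{2}$ ($Z{\left(w \right)} = -2 + \left(w + \left(3 + 2 \sqrt{2}\right) 1\right) = -2 + \left(w + \left(3 + 2 \sqrt{2}\right)\right) = -2 + \left(3 + w + 2 \sqrt{2}\right) = 1 + w + 2 \sqrt{2}$)
$\sqrt{Z{\left(-5 \right)} - 3751} = \sqrt{\left(1 - 5 + 2 \sqrt{2}\right) - 3751} = \sqrt{\left(-4 + 2 \sqrt{2}\right) - 3751} = \sqrt{-3755 + 2 \sqrt{2}}$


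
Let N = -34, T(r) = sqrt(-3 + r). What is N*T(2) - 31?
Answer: -31 - 34*I ≈ -31.0 - 34.0*I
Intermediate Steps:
N*T(2) - 31 = -34*sqrt(-3 + 2) - 31 = -34*I - 31 = -31 - 34*I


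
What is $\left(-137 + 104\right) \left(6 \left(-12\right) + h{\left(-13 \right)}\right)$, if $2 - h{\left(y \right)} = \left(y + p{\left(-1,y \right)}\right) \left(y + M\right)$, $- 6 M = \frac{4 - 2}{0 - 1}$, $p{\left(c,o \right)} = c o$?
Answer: $2310$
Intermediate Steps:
$M = \frac{1}{3}$ ($M = - \frac{\left(4 - 2\right) \frac{1}{0 - 1}}{6} = - \frac{2 \frac{1}{-1}}{6} = - \frac{2 \left(-1\right)}{6} = \left(- \frac{1}{6}\right) \left(-2\right) = \frac{1}{3} \approx 0.33333$)
$h{\left(y \right)} = 2$ ($h{\left(y \right)} = 2 - \left(y - y\right) \left(y + \frac{1}{3}\right) = 2 - 0 \left(\frac{1}{3} + y\right) = 2 - 0 = 2 + 0 = 2$)
$\left(-137 + 104\right) \left(6 \left(-12\right) + h{\left(-13 \right)}\right) = \left(-137 + 104\right) \left(6 \left(-12\right) + 2\right) = - 33 \left(-72 + 2\right) = \left(-33\right) \left(-70\right) = 2310$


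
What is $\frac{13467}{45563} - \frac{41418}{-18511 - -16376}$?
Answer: $\frac{273697197}{13896715} \approx 19.695$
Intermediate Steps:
$\frac{13467}{45563} - \frac{41418}{-18511 - -16376} = 13467 \cdot \frac{1}{45563} - \frac{41418}{-18511 + 16376} = \frac{13467}{45563} - \frac{41418}{-2135} = \frac{13467}{45563} - - \frac{41418}{2135} = \frac{13467}{45563} + \frac{41418}{2135} = \frac{273697197}{13896715}$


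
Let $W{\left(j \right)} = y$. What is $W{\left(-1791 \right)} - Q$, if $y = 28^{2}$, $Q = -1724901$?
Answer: $1725685$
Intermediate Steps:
$y = 784$
$W{\left(j \right)} = 784$
$W{\left(-1791 \right)} - Q = 784 - -1724901 = 784 + 1724901 = 1725685$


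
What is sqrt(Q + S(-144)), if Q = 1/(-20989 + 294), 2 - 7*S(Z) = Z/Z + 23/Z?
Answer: sqrt(500516832305)/1738380 ≈ 0.40697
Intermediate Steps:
S(Z) = 1/7 - 23/(7*Z) (S(Z) = 2/7 - (Z/Z + 23/Z)/7 = 2/7 - (1 + 23/Z)/7 = 2/7 + (-1/7 - 23/(7*Z)) = 1/7 - 23/(7*Z))
Q = -1/20695 (Q = 1/(-20695) = -1/20695 ≈ -4.8321e-5)
sqrt(Q + S(-144)) = sqrt(-1/20695 + (1/7)*(-23 - 144)/(-144)) = sqrt(-1/20695 + (1/7)*(-1/144)*(-167)) = sqrt(-1/20695 + 167/1008) = sqrt(3455057/20860560) = sqrt(500516832305)/1738380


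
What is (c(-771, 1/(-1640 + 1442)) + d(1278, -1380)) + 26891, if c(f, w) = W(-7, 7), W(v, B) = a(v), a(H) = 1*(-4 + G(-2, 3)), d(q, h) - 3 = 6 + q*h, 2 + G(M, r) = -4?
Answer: -1736750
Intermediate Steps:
G(M, r) = -6 (G(M, r) = -2 - 4 = -6)
d(q, h) = 9 + h*q (d(q, h) = 3 + (6 + q*h) = 3 + (6 + h*q) = 9 + h*q)
a(H) = -10 (a(H) = 1*(-4 - 6) = 1*(-10) = -10)
W(v, B) = -10
c(f, w) = -10
(c(-771, 1/(-1640 + 1442)) + d(1278, -1380)) + 26891 = (-10 + (9 - 1380*1278)) + 26891 = (-10 + (9 - 1763640)) + 26891 = (-10 - 1763631) + 26891 = -1763641 + 26891 = -1736750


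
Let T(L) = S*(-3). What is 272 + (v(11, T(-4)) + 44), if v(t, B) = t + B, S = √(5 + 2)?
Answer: 327 - 3*√7 ≈ 319.06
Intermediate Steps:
S = √7 ≈ 2.6458
T(L) = -3*√7 (T(L) = √7*(-3) = -3*√7)
v(t, B) = B + t
272 + (v(11, T(-4)) + 44) = 272 + ((-3*√7 + 11) + 44) = 272 + ((11 - 3*√7) + 44) = 272 + (55 - 3*√7) = 327 - 3*√7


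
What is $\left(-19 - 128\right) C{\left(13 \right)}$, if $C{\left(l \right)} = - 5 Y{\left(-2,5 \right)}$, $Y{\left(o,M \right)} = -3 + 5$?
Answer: $1470$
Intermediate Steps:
$Y{\left(o,M \right)} = 2$
$C{\left(l \right)} = -10$ ($C{\left(l \right)} = \left(-5\right) 2 = -10$)
$\left(-19 - 128\right) C{\left(13 \right)} = \left(-19 - 128\right) \left(-10\right) = \left(-147\right) \left(-10\right) = 1470$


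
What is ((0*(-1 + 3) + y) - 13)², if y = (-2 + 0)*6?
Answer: 625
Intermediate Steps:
y = -12 (y = -2*6 = -12)
((0*(-1 + 3) + y) - 13)² = ((0*(-1 + 3) - 12) - 13)² = ((0*2 - 12) - 13)² = ((0 - 12) - 13)² = (-12 - 13)² = (-25)² = 625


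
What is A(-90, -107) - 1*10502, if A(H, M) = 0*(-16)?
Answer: -10502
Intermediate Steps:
A(H, M) = 0
A(-90, -107) - 1*10502 = 0 - 1*10502 = 0 - 10502 = -10502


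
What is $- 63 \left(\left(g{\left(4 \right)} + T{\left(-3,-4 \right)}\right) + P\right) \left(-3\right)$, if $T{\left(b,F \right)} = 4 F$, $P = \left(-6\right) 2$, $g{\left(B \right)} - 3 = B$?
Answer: $-3969$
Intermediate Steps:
$g{\left(B \right)} = 3 + B$
$P = -12$
$- 63 \left(\left(g{\left(4 \right)} + T{\left(-3,-4 \right)}\right) + P\right) \left(-3\right) = - 63 \left(\left(\left(3 + 4\right) + 4 \left(-4\right)\right) - 12\right) \left(-3\right) = - 63 \left(\left(7 - 16\right) - 12\right) \left(-3\right) = - 63 \left(-9 - 12\right) \left(-3\right) = \left(-63\right) \left(-21\right) \left(-3\right) = 1323 \left(-3\right) = -3969$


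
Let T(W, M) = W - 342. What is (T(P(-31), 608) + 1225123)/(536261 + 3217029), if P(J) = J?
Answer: 122475/375329 ≈ 0.32631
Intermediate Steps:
T(W, M) = -342 + W
(T(P(-31), 608) + 1225123)/(536261 + 3217029) = ((-342 - 31) + 1225123)/(536261 + 3217029) = (-373 + 1225123)/3753290 = 1224750*(1/3753290) = 122475/375329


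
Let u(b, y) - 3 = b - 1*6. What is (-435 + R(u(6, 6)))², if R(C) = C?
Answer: 186624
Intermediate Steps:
u(b, y) = -3 + b (u(b, y) = 3 + (b - 1*6) = 3 + (b - 6) = 3 + (-6 + b) = -3 + b)
(-435 + R(u(6, 6)))² = (-435 + (-3 + 6))² = (-435 + 3)² = (-432)² = 186624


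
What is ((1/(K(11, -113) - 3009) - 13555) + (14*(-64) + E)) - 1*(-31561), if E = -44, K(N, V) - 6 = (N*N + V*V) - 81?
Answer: 167349197/9806 ≈ 17066.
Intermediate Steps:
K(N, V) = -75 + N² + V² (K(N, V) = 6 + ((N*N + V*V) - 81) = 6 + ((N² + V²) - 81) = 6 + (-81 + N² + V²) = -75 + N² + V²)
((1/(K(11, -113) - 3009) - 13555) + (14*(-64) + E)) - 1*(-31561) = ((1/((-75 + 11² + (-113)²) - 3009) - 13555) + (14*(-64) - 44)) - 1*(-31561) = ((1/((-75 + 121 + 12769) - 3009) - 13555) + (-896 - 44)) + 31561 = ((1/(12815 - 3009) - 13555) - 940) + 31561 = ((1/9806 - 13555) - 940) + 31561 = (-132920329/9806 - 940) + 31561 = -142137969/9806 + 31561 = 167349197/9806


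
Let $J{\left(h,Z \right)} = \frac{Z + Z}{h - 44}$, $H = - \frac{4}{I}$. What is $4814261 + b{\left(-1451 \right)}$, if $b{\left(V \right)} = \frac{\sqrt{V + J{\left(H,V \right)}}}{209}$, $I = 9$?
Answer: $4814261 + \frac{i \sqrt{554282}}{4180} \approx 4.8143 \cdot 10^{6} + 0.17811 i$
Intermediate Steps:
$H = - \frac{4}{9} \approx -0.44444$
$J{\left(h,Z \right)} = \frac{2 Z}{-44 + h}$
$b{\left(V \right)} = \frac{\sqrt{382} \sqrt{V}}{4180}$ ($b{\left(V \right)} = \frac{\sqrt{V + \frac{2 V}{-44 - \frac{4}{9}}}}{209} = \sqrt{V + \frac{2 V}{- \frac{400}{9}}} \cdot \frac{1}{209} = \sqrt{V + 2 V \left(- \frac{9}{400}\right)} \frac{1}{209} = \sqrt{V - \frac{9 V}{200}} \cdot \frac{1}{209} = \sqrt{\frac{191 V}{200}} \cdot \frac{1}{209} = \frac{\sqrt{382} \sqrt{V}}{20} \cdot \frac{1}{209} = \frac{\sqrt{382} \sqrt{V}}{4180}$)
$4814261 + b{\left(-1451 \right)} = 4814261 + \frac{\sqrt{382} \sqrt{-1451}}{4180} = 4814261 + \frac{\sqrt{382} i \sqrt{1451}}{4180} = 4814261 + \frac{i \sqrt{554282}}{4180}$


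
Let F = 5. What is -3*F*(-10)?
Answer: 150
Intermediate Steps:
-3*F*(-10) = -3*5*(-10) = -15*(-10) = 150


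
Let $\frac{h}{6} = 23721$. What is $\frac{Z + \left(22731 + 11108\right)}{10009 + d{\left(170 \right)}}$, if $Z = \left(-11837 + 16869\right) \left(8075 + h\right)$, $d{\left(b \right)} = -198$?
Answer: $\frac{756851671}{9811} \approx 77143.0$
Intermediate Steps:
$h = 142326$ ($h = 6 \cdot 23721 = 142326$)
$Z = 756817832$ ($Z = \left(-11837 + 16869\right) \left(8075 + 142326\right) = 5032 \cdot 150401 = 756817832$)
$\frac{Z + \left(22731 + 11108\right)}{10009 + d{\left(170 \right)}} = \frac{756817832 + \left(22731 + 11108\right)}{10009 - 198} = \frac{756817832 + 33839}{9811} = 756851671 \cdot \frac{1}{9811} = \frac{756851671}{9811}$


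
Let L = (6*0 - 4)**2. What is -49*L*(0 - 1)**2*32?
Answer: -25088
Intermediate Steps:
L = 16 (L = (0 - 4)**2 = (-4)**2 = 16)
-49*L*(0 - 1)**2*32 = -784*(0 - 1)**2*32 = -784*(-1)**2*32 = -784*32 = -25088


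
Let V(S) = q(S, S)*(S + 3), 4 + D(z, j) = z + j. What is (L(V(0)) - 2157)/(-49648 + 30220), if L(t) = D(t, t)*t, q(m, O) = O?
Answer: 719/6476 ≈ 0.11103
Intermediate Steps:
D(z, j) = -4 + j + z (D(z, j) = -4 + (z + j) = -4 + (j + z) = -4 + j + z)
V(S) = S*(3 + S) (V(S) = S*(S + 3) = S*(3 + S))
L(t) = t*(-4 + 2*t) (L(t) = (-4 + t + t)*t = (-4 + 2*t)*t = t*(-4 + 2*t))
(L(V(0)) - 2157)/(-49648 + 30220) = (2*(0*(3 + 0))*(-2 + 0*(3 + 0)) - 2157)/(-49648 + 30220) = (2*(0*3)*(-2 + 0*3) - 2157)/(-19428) = (2*0*(-2 + 0) - 2157)*(-1/19428) = (2*0*(-2) - 2157)*(-1/19428) = (0 - 2157)*(-1/19428) = -2157*(-1/19428) = 719/6476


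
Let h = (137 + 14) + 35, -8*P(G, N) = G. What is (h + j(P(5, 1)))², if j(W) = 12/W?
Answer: 695556/25 ≈ 27822.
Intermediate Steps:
P(G, N) = -G/8
h = 186 (h = 151 + 35 = 186)
(h + j(P(5, 1)))² = (186 + 12/((-⅛*5)))² = (186 + 12/(-5/8))² = (186 + 12*(-8/5))² = (186 - 96/5)² = (834/5)² = 695556/25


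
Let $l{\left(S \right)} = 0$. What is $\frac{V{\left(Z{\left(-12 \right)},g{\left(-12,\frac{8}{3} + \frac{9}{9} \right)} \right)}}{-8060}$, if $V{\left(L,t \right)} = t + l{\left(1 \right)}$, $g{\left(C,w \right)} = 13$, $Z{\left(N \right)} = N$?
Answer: $- \frac{1}{620} \approx -0.0016129$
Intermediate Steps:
$V{\left(L,t \right)} = t$ ($V{\left(L,t \right)} = t + 0 = t$)
$\frac{V{\left(Z{\left(-12 \right)},g{\left(-12,\frac{8}{3} + \frac{9}{9} \right)} \right)}}{-8060} = \frac{13}{-8060} = 13 \left(- \frac{1}{8060}\right) = - \frac{1}{620}$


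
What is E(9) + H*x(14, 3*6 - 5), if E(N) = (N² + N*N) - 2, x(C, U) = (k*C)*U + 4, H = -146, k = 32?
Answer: -850728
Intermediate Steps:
x(C, U) = 4 + 32*C*U (x(C, U) = (32*C)*U + 4 = 32*C*U + 4 = 4 + 32*C*U)
E(N) = -2 + 2*N² (E(N) = (N² + N²) - 2 = 2*N² - 2 = -2 + 2*N²)
E(9) + H*x(14, 3*6 - 5) = (-2 + 2*9²) - 146*(4 + 32*14*(3*6 - 5)) = (-2 + 2*81) - 146*(4 + 32*14*(18 - 5)) = (-2 + 162) - 146*(4 + 32*14*13) = 160 - 146*(4 + 5824) = 160 - 146*5828 = 160 - 850888 = -850728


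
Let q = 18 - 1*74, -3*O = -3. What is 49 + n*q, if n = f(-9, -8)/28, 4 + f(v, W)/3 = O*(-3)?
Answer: 91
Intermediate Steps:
O = 1 (O = -⅓*(-3) = 1)
q = -56 (q = 18 - 74 = -56)
f(v, W) = -21 (f(v, W) = -12 + 3*(1*(-3)) = -12 + 3*(-3) = -12 - 9 = -21)
n = -¾ (n = -21/28 = -21*1/28 = -¾ ≈ -0.75000)
49 + n*q = 49 - ¾*(-56) = 49 + 42 = 91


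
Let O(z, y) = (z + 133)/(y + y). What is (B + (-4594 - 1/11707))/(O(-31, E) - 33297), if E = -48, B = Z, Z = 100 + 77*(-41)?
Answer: 1433124128/6237126683 ≈ 0.22977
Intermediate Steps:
Z = -3057 (Z = 100 - 3157 = -3057)
B = -3057
O(z, y) = (133 + z)/(2*y) (O(z, y) = (133 + z)/((2*y)) = (133 + z)*(1/(2*y)) = (133 + z)/(2*y))
(B + (-4594 - 1/11707))/(O(-31, E) - 33297) = (-3057 + (-4594 - 1/11707))/((½)*(133 - 31)/(-48) - 33297) = (-3057 + (-4594 - 1*1/11707))/((½)*(-1/48)*102 - 33297) = (-3057 + (-4594 - 1/11707))/(-17/16 - 33297) = (-3057 - 53781959/11707)/(-532769/16) = -89570258/11707*(-16/532769) = 1433124128/6237126683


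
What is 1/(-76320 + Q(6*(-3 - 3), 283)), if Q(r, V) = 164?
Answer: -1/76156 ≈ -1.3131e-5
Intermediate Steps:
1/(-76320 + Q(6*(-3 - 3), 283)) = 1/(-76320 + 164) = 1/(-76156) = -1/76156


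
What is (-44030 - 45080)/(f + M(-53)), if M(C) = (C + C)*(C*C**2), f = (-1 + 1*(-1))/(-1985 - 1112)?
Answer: -137986835/24436819658 ≈ -0.0056467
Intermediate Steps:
f = 2/3097 (f = (-1 - 1)/(-3097) = -2*(-1/3097) = 2/3097 ≈ 0.00064579)
M(C) = 2*C**4 (M(C) = (2*C)*C**3 = 2*C**4)
(-44030 - 45080)/(f + M(-53)) = (-44030 - 45080)/(2/3097 + 2*(-53)**4) = -89110/(2/3097 + 2*7890481) = -89110/(2/3097 + 15780962) = -89110/48873639316/3097 = -89110*3097/48873639316 = -137986835/24436819658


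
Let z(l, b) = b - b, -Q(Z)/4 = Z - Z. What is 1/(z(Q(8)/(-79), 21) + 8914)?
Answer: 1/8914 ≈ 0.00011218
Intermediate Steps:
Q(Z) = 0 (Q(Z) = -4*(Z - Z) = -4*0 = 0)
z(l, b) = 0
1/(z(Q(8)/(-79), 21) + 8914) = 1/(0 + 8914) = 1/8914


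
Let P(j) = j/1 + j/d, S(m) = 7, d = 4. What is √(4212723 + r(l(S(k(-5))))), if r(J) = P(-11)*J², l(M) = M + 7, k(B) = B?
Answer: 2*√1052507 ≈ 2051.8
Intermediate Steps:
P(j) = 5*j/4 (P(j) = j/1 + j/4 = j*1 + j*(¼) = j + j/4 = 5*j/4)
l(M) = 7 + M
r(J) = -55*J²/4 (r(J) = ((5/4)*(-11))*J² = -55*J²/4)
√(4212723 + r(l(S(k(-5))))) = √(4212723 - 55*(7 + 7)²/4) = √(4212723 - 55/4*14²) = √(4212723 - 55/4*196) = √(4212723 - 2695) = √4210028 = 2*√1052507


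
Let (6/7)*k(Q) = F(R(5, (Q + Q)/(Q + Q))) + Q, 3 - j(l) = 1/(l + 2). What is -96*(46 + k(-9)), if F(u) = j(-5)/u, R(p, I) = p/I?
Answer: -10448/3 ≈ -3482.7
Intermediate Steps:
j(l) = 3 - 1/(2 + l) (j(l) = 3 - 1/(l + 2) = 3 - 1/(2 + l))
F(u) = 10/(3*u) (F(u) = ((5 + 3*(-5))/(2 - 5))/u = ((5 - 15)/(-3))/u = (-⅓*(-10))/u = 10/(3*u))
k(Q) = 7/9 + 7*Q/6 (k(Q) = 7*(10/(3*((5/(((Q + Q)/(Q + Q)))))) + Q)/6 = 7*(10/(3*((5/(((2*Q)/((2*Q))))))) + Q)/6 = 7*(10/(3*((5/(((2*Q)*(1/(2*Q))))))) + Q)/6 = 7*(10/(3*((5/1))) + Q)/6 = 7*(10/(3*((5*1))) + Q)/6 = 7*((10/3)/5 + Q)/6 = 7*((10/3)*(⅕) + Q)/6 = 7*(⅔ + Q)/6 = 7/9 + 7*Q/6)
-96*(46 + k(-9)) = -96*(46 + (7/9 + (7/6)*(-9))) = -96*(46 + (7/9 - 21/2)) = -96*(46 - 175/18) = -96*653/18 = -10448/3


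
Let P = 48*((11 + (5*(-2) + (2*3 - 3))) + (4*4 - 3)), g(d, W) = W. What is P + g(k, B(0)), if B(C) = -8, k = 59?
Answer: 808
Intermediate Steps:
P = 816 (P = 48*((11 + (-10 + (6 - 3))) + (16 - 3)) = 48*((11 + (-10 + 3)) + 13) = 48*((11 - 7) + 13) = 48*(4 + 13) = 48*17 = 816)
P + g(k, B(0)) = 816 - 8 = 808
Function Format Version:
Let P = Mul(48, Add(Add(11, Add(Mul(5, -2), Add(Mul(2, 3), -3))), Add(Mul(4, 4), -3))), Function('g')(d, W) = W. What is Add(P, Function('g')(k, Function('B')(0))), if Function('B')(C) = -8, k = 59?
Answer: 808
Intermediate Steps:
P = 816 (P = Mul(48, Add(Add(11, Add(-10, Add(6, -3))), Add(16, -3))) = Mul(48, Add(Add(11, Add(-10, 3)), 13)) = Mul(48, Add(Add(11, -7), 13)) = Mul(48, Add(4, 13)) = Mul(48, 17) = 816)
Add(P, Function('g')(k, Function('B')(0))) = Add(816, -8) = 808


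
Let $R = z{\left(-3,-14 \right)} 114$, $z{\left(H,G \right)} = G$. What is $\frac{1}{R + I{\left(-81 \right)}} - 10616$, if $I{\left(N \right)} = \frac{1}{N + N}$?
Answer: $- \frac{2744798810}{258553} \approx -10616.0$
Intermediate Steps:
$I{\left(N \right)} = \frac{1}{2 N}$
$R = -1596$ ($R = \left(-14\right) 114 = -1596$)
$\frac{1}{R + I{\left(-81 \right)}} - 10616 = \frac{1}{-1596 + \frac{1}{2 \left(-81\right)}} - 10616 = \frac{1}{-1596 + \frac{1}{2} \left(- \frac{1}{81}\right)} - 10616 = \frac{1}{-1596 - \frac{1}{162}} - 10616 = \frac{1}{- \frac{258553}{162}} - 10616 = - \frac{162}{258553} - 10616 = - \frac{2744798810}{258553}$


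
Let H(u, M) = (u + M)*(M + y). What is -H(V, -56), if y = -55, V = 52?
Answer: -444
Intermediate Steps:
H(u, M) = (-55 + M)*(M + u) (H(u, M) = (u + M)*(M - 55) = (M + u)*(-55 + M) = (-55 + M)*(M + u))
-H(V, -56) = -((-56)**2 - 55*(-56) - 55*52 - 56*52) = -(3136 + 3080 - 2860 - 2912) = -1*444 = -444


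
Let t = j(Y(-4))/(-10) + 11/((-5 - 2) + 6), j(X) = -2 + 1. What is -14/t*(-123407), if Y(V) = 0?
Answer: -17276980/109 ≈ -1.5850e+5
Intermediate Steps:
j(X) = -1
t = -109/10 (t = -1/(-10) + 11/((-5 - 2) + 6) = -1*(-⅒) + 11/(-7 + 6) = ⅒ + 11/(-1) = ⅒ + 11*(-1) = ⅒ - 11 = -109/10 ≈ -10.900)
-14/t*(-123407) = -14/(-109/10)*(-123407) = -14*(-10/109)*(-123407) = (140/109)*(-123407) = -17276980/109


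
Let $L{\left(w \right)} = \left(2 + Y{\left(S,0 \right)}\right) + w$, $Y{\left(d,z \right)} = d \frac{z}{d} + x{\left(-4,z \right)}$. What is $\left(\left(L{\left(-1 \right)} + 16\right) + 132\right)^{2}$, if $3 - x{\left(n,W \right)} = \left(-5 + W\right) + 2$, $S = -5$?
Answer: $24025$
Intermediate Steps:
$x{\left(n,W \right)} = 6 - W$ ($x{\left(n,W \right)} = 3 - \left(\left(-5 + W\right) + 2\right) = 3 - \left(-3 + W\right) = 6 - W$)
$Y{\left(d,z \right)} = 6$ ($Y{\left(d,z \right)} = d \frac{z}{d} - \left(-6 + z\right) = z - \left(-6 + z\right) = 6$)
$L{\left(w \right)} = 8 + w$ ($L{\left(w \right)} = \left(2 + 6\right) + w = 8 + w$)
$\left(\left(L{\left(-1 \right)} + 16\right) + 132\right)^{2} = \left(\left(\left(8 - 1\right) + 16\right) + 132\right)^{2} = \left(\left(7 + 16\right) + 132\right)^{2} = \left(23 + 132\right)^{2} = 155^{2} = 24025$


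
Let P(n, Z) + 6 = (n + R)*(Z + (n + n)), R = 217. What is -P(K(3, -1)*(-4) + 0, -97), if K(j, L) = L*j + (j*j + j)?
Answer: 30595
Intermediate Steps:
K(j, L) = j + j² + L*j (K(j, L) = L*j + (j² + j) = L*j + (j + j²) = j + j² + L*j)
P(n, Z) = -6 + (217 + n)*(Z + 2*n) (P(n, Z) = -6 + (n + 217)*(Z + (n + n)) = -6 + (217 + n)*(Z + 2*n))
-P(K(3, -1)*(-4) + 0, -97) = -(-6 + 2*((3*(1 - 1 + 3))*(-4) + 0)² + 217*(-97) + 434*((3*(1 - 1 + 3))*(-4) + 0) - 97*((3*(1 - 1 + 3))*(-4) + 0)) = -(-6 + 2*((3*3)*(-4) + 0)² - 21049 + 434*((3*3)*(-4) + 0) - 97*((3*3)*(-4) + 0)) = -(-6 + 2*(9*(-4) + 0)² - 21049 + 434*(9*(-4) + 0) - 97*(9*(-4) + 0)) = -(-6 + 2*(-36 + 0)² - 21049 + 434*(-36 + 0) - 97*(-36 + 0)) = -(-6 + 2*(-36)² - 21049 + 434*(-36) - 97*(-36)) = -(-6 + 2*1296 - 21049 - 15624 + 3492) = -(-6 + 2592 - 21049 - 15624 + 3492) = -1*(-30595) = 30595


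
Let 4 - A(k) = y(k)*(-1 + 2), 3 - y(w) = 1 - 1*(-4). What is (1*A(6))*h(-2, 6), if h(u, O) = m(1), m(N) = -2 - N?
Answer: -18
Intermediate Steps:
h(u, O) = -3 (h(u, O) = -2 - 1*1 = -2 - 1 = -3)
y(w) = -2 (y(w) = 3 - (1 - 1*(-4)) = 3 - (1 + 4) = 3 - 1*5 = 3 - 5 = -2)
A(k) = 6 (A(k) = 4 - (-2)*(-1 + 2) = 4 - (-2) = 4 - 1*(-2) = 4 + 2 = 6)
(1*A(6))*h(-2, 6) = (1*6)*(-3) = 6*(-3) = -18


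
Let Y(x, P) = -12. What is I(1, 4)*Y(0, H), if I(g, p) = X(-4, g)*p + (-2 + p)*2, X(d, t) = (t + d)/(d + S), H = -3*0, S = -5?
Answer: -64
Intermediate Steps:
H = 0
X(d, t) = (d + t)/(-5 + d) (X(d, t) = (t + d)/(d - 5) = (d + t)/(-5 + d))
I(g, p) = -4 + 2*p + p*(4/9 - g/9) (I(g, p) = ((-4 + g)/(-5 - 4))*p + (-2 + p)*2 = ((-4 + g)/(-9))*p + (-4 + 2*p) = (-(-4 + g)/9)*p + (-4 + 2*p) = (4/9 - g/9)*p + (-4 + 2*p) = p*(4/9 - g/9) + (-4 + 2*p) = -4 + 2*p + p*(4/9 - g/9))
I(1, 4)*Y(0, H) = (-4 + (22/9)*4 - ⅑*1*4)*(-12) = (-4 + 88/9 - 4/9)*(-12) = (16/3)*(-12) = -64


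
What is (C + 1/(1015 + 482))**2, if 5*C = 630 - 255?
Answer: 12605900176/2241009 ≈ 5625.1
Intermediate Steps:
C = 75 (C = (630 - 255)/5 = (1/5)*375 = 75)
(C + 1/(1015 + 482))**2 = (75 + 1/(1015 + 482))**2 = (75 + 1/1497)**2 = (112276/1497)**2 = 12605900176/2241009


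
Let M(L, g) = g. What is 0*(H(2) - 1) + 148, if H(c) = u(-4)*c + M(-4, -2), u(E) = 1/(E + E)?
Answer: 148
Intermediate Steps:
u(E) = 1/(2*E)
H(c) = -2 - c/8 (H(c) = ((1/2)/(-4))*c - 2 = ((1/2)*(-1/4))*c - 2 = -c/8 - 2 = -2 - c/8)
0*(H(2) - 1) + 148 = 0*((-2 - 1/8*2) - 1) + 148 = 0*((-2 - 1/4) - 1) + 148 = 0*(-9/4 - 1) + 148 = 0*(-13/4) + 148 = 0 + 148 = 148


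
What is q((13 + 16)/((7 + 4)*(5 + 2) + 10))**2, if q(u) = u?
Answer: 1/9 ≈ 0.11111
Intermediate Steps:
q((13 + 16)/((7 + 4)*(5 + 2) + 10))**2 = ((13 + 16)/((7 + 4)*(5 + 2) + 10))**2 = (29/(11*7 + 10))**2 = (29/(77 + 10))**2 = (29/87)**2 = (29*(1/87))**2 = (1/3)**2 = 1/9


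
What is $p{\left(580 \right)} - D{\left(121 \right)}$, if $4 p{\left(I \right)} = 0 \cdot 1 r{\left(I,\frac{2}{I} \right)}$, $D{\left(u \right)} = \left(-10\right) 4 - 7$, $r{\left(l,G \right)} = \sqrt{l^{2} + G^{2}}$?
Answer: $47$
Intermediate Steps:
$r{\left(l,G \right)} = \sqrt{G^{2} + l^{2}}$
$D{\left(u \right)} = -47$ ($D{\left(u \right)} = -40 - 7 = -47$)
$p{\left(I \right)} = 0$ ($p{\left(I \right)} = \frac{0 \cdot 1 \sqrt{\left(\frac{2}{I}\right)^{2} + I^{2}}}{4} = \frac{0 \sqrt{\frac{4}{I^{2}} + I^{2}}}{4} = \frac{0 \sqrt{I^{2} + \frac{4}{I^{2}}}}{4} = \frac{1}{4} \cdot 0 = 0$)
$p{\left(580 \right)} - D{\left(121 \right)} = 0 - -47 = 0 + 47 = 47$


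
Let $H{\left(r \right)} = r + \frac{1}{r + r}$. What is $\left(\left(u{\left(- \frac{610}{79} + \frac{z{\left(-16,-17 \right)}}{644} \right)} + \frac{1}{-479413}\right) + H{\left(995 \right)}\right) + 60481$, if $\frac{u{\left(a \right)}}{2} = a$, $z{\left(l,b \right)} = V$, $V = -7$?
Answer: $\frac{53270178978122283}{866737953895} \approx 61461.0$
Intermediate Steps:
$z{\left(l,b \right)} = -7$
$u{\left(a \right)} = 2 a$
$H{\left(r \right)} = r + \frac{1}{2 r}$
$\left(\left(u{\left(- \frac{610}{79} + \frac{z{\left(-16,-17 \right)}}{644} \right)} + \frac{1}{-479413}\right) + H{\left(995 \right)}\right) + 60481 = \left(\left(2 \left(- \frac{610}{79} - \frac{7}{644}\right) + \frac{1}{-479413}\right) + \left(995 + \frac{1}{2 \cdot 995}\right)\right) + 60481 = \left(\left(2 \left(\left(-610\right) \frac{1}{79} - \frac{1}{92}\right) - \frac{1}{479413}\right) + \left(995 + \frac{1}{2} \cdot \frac{1}{995}\right)\right) + 60481 = \left(\left(2 \left(- \frac{610}{79} - \frac{1}{92}\right) - \frac{1}{479413}\right) + \left(995 + \frac{1}{1990}\right)\right) + 60481 = \left(\left(2 \left(- \frac{56199}{7268}\right) - \frac{1}{479413}\right) + \frac{1980051}{1990}\right) + 60481 = \left(\left(- \frac{56199}{3634} - \frac{1}{479413}\right) + \frac{1980051}{1990}\right) + 60481 = \left(- \frac{26942534821}{1742186842} + \frac{1980051}{1990}\right) + 60481 = \frac{849000788598788}{866737953895} + 60481 = \frac{53270178978122283}{866737953895}$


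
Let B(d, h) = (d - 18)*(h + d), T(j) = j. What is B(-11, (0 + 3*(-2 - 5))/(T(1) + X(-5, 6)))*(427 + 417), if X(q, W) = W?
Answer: 342664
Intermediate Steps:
B(d, h) = (-18 + d)*(d + h)
B(-11, (0 + 3*(-2 - 5))/(T(1) + X(-5, 6)))*(427 + 417) = ((-11)**2 - 18*(-11) - 18*(0 + 3*(-2 - 5))/(1 + 6) - 11*(0 + 3*(-2 - 5))/(1 + 6))*(427 + 417) = (121 + 198 - 18*(0 + 3*(-7))/7 - 11*(0 + 3*(-7))/7)*844 = (121 + 198 - 18*(0 - 21)/7 - 11*(0 - 21)/7)*844 = (121 + 198 - (-378)/7 - (-231)/7)*844 = (121 + 198 - 18*(-3) - 11*(-3))*844 = (121 + 198 + 54 + 33)*844 = 406*844 = 342664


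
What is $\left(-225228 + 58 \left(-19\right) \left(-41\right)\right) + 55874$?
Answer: $-124172$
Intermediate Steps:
$\left(-225228 + 58 \left(-19\right) \left(-41\right)\right) + 55874 = \left(-225228 - -45182\right) + 55874 = \left(-225228 + 45182\right) + 55874 = -180046 + 55874 = -124172$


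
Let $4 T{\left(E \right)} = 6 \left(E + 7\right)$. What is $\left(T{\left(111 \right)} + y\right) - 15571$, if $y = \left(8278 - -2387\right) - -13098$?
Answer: $8369$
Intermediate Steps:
$y = 23763$ ($y = \left(8278 + 2387\right) + 13098 = 10665 + 13098 = 23763$)
$T{\left(E \right)} = \frac{21}{2} + \frac{3 E}{2}$ ($T{\left(E \right)} = \frac{6 \left(E + 7\right)}{4} = \frac{6 \left(7 + E\right)}{4} = \frac{42 + 6 E}{4} = \frac{21}{2} + \frac{3 E}{2}$)
$\left(T{\left(111 \right)} + y\right) - 15571 = \left(\left(\frac{21}{2} + \frac{3}{2} \cdot 111\right) + 23763\right) - 15571 = \left(\left(\frac{21}{2} + \frac{333}{2}\right) + 23763\right) - 15571 = \left(177 + 23763\right) - 15571 = 23940 - 15571 = 8369$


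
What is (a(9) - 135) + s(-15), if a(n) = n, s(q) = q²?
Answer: 99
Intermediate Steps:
(a(9) - 135) + s(-15) = (9 - 135) + (-15)² = -126 + 225 = 99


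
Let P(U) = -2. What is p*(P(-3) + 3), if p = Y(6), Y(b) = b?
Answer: 6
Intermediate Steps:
p = 6
p*(P(-3) + 3) = 6*(-2 + 3) = 6*1 = 6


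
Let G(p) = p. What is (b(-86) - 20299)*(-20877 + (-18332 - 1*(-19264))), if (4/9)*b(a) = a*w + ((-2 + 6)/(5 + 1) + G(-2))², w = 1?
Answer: 817286265/2 ≈ 4.0864e+8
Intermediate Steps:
b(a) = 4 + 9*a/4 (b(a) = 9*(a*1 + ((-2 + 6)/(5 + 1) - 2)²)/4 = 9*(a + (4/6 - 2)²)/4 = 9*(a + (4*(⅙) - 2)²)/4 = 9*(a + (⅔ - 2)²)/4 = 9*(a + (-4/3)²)/4 = 9*(a + 16/9)/4 = 9*(16/9 + a)/4 = 4 + 9*a/4)
(b(-86) - 20299)*(-20877 + (-18332 - 1*(-19264))) = ((4 + (9/4)*(-86)) - 20299)*(-20877 + (-18332 - 1*(-19264))) = ((4 - 387/2) - 20299)*(-20877 + (-18332 + 19264)) = (-379/2 - 20299)*(-20877 + 932) = -40977/2*(-19945) = 817286265/2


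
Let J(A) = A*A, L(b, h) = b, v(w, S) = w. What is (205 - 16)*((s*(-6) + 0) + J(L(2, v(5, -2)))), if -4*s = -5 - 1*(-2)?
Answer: -189/2 ≈ -94.500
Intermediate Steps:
s = ¾ (s = -(-5 - 1*(-2))/4 = -(-5 + 2)/4 = -¼*(-3) = ¾ ≈ 0.75000)
J(A) = A²
(205 - 16)*((s*(-6) + 0) + J(L(2, v(5, -2)))) = (205 - 16)*(((¾)*(-6) + 0) + 2²) = 189*((-9/2 + 0) + 4) = 189*(-9/2 + 4) = 189*(-½) = -189/2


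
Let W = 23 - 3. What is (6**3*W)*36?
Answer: 155520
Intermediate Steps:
W = 20
(6**3*W)*36 = (6**3*20)*36 = (216*20)*36 = 4320*36 = 155520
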